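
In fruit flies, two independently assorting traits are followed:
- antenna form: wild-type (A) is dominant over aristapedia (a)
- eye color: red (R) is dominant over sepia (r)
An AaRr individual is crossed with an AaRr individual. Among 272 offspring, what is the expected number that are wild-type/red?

Dihybrid cross AaRr × AaRr — consider each gene separately:
antenna form: Aa × Aa → 1 AA, 2 Aa, 1 aa → 3 A_ : 1 aa (out of 4)
eye color: Rr × Rr → 1 RR, 2 Rr, 1 rr → 3 R_ : 1 rr (out of 4)
Combine (counts out of 4 × 4 = 16): wild-type/red (A_R_) = 3×3 = 9; wild-type/sepia (A_rr) = 3×1 = 3; aristapedia/red (aaR_) = 1×3 = 3; aristapedia/sepia (aarr) = 1×1 = 1
Phenotype counts (out of 16): 9 wild-type/red, 3 wild-type/sepia, 3 aristapedia/red, 1 aristapedia/sepia
wild-type/red: 9 out of 16 → fraction 9/16
Expected count = 9/16 × 272 = 153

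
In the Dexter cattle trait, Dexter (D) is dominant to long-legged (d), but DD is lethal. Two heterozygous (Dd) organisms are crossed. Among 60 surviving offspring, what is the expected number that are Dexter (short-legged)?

Cross: Dd × Dd
Punnett square offspring (before lethality): 1 DD, 2 Dd, 1 dd
The DD genotype is lethal (embryos die); surviving offspring: 2 Dd, 1 dd
Dexter (short-legged): 2 out of 3 → fraction 2/3
Expected count = 2/3 × 60 = 40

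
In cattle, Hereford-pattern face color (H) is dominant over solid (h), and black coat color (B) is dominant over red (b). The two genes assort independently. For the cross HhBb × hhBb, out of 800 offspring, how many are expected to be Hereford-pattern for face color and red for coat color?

Dihybrid cross HhBb × hhBb — consider each gene separately:
face color: Hh × hh → 2 Hh, 2 hh → 2 H_ : 2 hh (out of 4)
coat color: Bb × Bb → 1 BB, 2 Bb, 1 bb → 3 B_ : 1 bb (out of 4)
Looking for: Hereford-pattern (H_) and red (bb)
P(Hereford-pattern) = 2/4, P(red) = 1/4
P(both) = 2/4 × 1/4 = 2/16 = 1/8
Expected count = 1/8 × 800 = 100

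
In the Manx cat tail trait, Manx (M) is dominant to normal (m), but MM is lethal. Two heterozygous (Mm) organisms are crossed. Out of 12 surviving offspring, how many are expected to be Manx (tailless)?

Cross: Mm × Mm
Punnett square offspring (before lethality): 1 MM, 2 Mm, 1 mm
The MM genotype is lethal (embryos die); surviving offspring: 2 Mm, 1 mm
Manx (tailless): 2 out of 3 → fraction 2/3
Expected count = 2/3 × 12 = 8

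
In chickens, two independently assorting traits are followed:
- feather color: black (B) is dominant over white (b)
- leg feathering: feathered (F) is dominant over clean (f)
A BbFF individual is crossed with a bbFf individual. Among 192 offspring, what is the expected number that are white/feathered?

Dihybrid cross BbFF × bbFf — consider each gene separately:
feather color: Bb × bb → 2 Bb, 2 bb → 2 B_ : 2 bb (out of 4)
leg feathering: FF × Ff → 2 FF, 2 Ff → 4 F_ (out of 4)
Combine (counts out of 4 × 4 = 16): black/feathered (B_F_) = 2×4 = 8; white/feathered (bbF_) = 2×4 = 8
Phenotype counts (out of 16): 8 black/feathered, 8 white/feathered
white/feathered: 8 out of 16 → fraction 1/2
Expected count = 1/2 × 192 = 96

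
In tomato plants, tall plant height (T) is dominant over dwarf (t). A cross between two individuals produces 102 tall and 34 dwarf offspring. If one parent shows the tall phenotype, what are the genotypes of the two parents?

Observed offspring: 102 tall, 34 dwarf
The observed ratio simplifies to 3:1. Dwarf (tt) offspring appear, so each parent must contribute one t allele. The parent stated to show tall carries T, so it is Tt. The other parent is then either Tt or tt: Tt × tt would give a 1:1 split, whereas Tt × Tt gives 3:1 — matching the data. So both parents are heterozygous (Tt × Tt).
Parent genotypes: Tt × Tt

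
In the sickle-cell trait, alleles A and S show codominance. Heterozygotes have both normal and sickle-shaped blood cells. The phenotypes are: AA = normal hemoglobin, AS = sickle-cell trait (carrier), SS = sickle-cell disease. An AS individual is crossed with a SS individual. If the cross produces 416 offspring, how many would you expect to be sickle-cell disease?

Punnett square for AS × SS:
Offspring genotypes: 2 AS, 2 SS
Phenotype counts: 2 sickle-cell trait (carrier), 2 sickle-cell disease
sickle-cell disease: 2 out of 4 → fraction 1/2
Expected count = 1/2 × 416 = 208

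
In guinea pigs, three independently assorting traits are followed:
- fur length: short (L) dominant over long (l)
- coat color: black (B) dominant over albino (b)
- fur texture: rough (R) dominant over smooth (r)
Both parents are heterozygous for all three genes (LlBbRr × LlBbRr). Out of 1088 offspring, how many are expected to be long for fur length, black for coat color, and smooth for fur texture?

Trihybrid cross: LlBbRr × LlBbRr
Each trait segregates independently with a 3:1 phenotypic ratio, so each gene contributes 3/4 (dominant) or 1/4 (recessive).
Target: long (fur length), black (coat color), smooth (fur texture)
Probability = product of independent per-trait probabilities
= 1/4 × 3/4 × 1/4 = 3/64
Expected count = 3/64 × 1088 = 51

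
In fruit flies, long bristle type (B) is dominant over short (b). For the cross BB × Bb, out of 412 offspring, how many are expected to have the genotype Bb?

Punnett square for BB × Bb:
Offspring genotypes: 2 BB, 2 Bb
Total offspring: 4
Count with target: 2
Probability: 2/4 = 1/2
Expected count = 1/2 × 412 = 206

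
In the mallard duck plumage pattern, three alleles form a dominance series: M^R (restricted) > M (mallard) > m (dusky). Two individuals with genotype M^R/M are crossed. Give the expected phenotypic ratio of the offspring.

Cross: M^R/M × M^R/M
Allele dominance: M^R > M > m
Offspring genotypes: 1 M^R/M^R, 2 M^R/M, 1 M/M
Phenotype counts: 3 restricted, 1 mallard
Ratio: 3 restricted : 1 mallard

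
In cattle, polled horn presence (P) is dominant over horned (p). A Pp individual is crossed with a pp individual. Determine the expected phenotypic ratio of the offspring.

Punnett square for Pp × pp:
Offspring genotypes: 2 Pp, 2 pp
polled: 2, horned: 2
Ratio: 1:1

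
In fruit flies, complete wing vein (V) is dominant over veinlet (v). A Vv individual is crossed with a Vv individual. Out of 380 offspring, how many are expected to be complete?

Punnett square for Vv × Vv:
Offspring genotypes: 1 VV, 2 Vv, 1 vv
complete: 3, veinlet: 1
complete: 3 out of 4 → fraction 3/4
Expected count = 3/4 × 380 = 285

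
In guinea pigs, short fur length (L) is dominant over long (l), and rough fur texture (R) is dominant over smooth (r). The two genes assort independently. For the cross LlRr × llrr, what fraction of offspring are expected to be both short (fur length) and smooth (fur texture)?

Dihybrid cross LlRr × llrr — consider each gene separately:
fur length: Ll × ll → 2 Ll, 2 ll → 2 L_ : 2 ll (out of 4)
fur texture: Rr × rr → 2 Rr, 2 rr → 2 R_ : 2 rr (out of 4)
Looking for: short (L_) and smooth (rr)
P(short) = 2/4, P(smooth) = 2/4
P(both) = 2/4 × 2/4 = 4/16 = 1/4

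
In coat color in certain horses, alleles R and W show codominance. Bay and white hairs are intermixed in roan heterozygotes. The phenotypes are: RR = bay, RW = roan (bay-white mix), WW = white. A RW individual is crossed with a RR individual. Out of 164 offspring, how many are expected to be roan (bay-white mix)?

Punnett square for RW × RR:
Offspring genotypes: 2 RR, 2 RW
Phenotype counts: 2 bay, 2 roan (bay-white mix)
roan (bay-white mix): 2 out of 4 → fraction 1/2
Expected count = 1/2 × 164 = 82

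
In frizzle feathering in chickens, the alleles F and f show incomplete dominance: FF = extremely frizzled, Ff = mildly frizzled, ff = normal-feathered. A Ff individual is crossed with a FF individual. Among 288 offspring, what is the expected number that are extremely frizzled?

Punnett square for Ff × FF:
Offspring genotypes: 2 FF, 2 Ff
Phenotype counts: 2 extremely frizzled, 2 mildly frizzled
extremely frizzled: 2 out of 4 → fraction 1/2
Expected count = 1/2 × 288 = 144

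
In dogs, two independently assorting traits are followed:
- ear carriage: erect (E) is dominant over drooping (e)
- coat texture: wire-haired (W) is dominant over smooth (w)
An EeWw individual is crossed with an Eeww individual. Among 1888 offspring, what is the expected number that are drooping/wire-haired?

Dihybrid cross EeWw × Eeww — consider each gene separately:
ear carriage: Ee × Ee → 1 EE, 2 Ee, 1 ee → 3 E_ : 1 ee (out of 4)
coat texture: Ww × ww → 2 Ww, 2 ww → 2 W_ : 2 ww (out of 4)
Combine (counts out of 4 × 4 = 16): erect/wire-haired (E_W_) = 3×2 = 6; erect/smooth (E_ww) = 3×2 = 6; drooping/wire-haired (eeW_) = 1×2 = 2; drooping/smooth (eeww) = 1×2 = 2
Phenotype counts (out of 16): 6 erect/wire-haired, 6 erect/smooth, 2 drooping/wire-haired, 2 drooping/smooth
drooping/wire-haired: 2 out of 16 → fraction 1/8
Expected count = 1/8 × 1888 = 236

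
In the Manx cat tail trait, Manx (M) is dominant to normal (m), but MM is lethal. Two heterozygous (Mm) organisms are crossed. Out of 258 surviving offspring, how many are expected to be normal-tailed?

Cross: Mm × Mm
Punnett square offspring (before lethality): 1 MM, 2 Mm, 1 mm
The MM genotype is lethal (embryos die); surviving offspring: 2 Mm, 1 mm
normal-tailed: 1 out of 3 → fraction 1/3
Expected count = 1/3 × 258 = 86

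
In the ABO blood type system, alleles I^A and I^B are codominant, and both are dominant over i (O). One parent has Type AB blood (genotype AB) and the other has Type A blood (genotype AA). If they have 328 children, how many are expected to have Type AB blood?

Cross: AB × AA
Possible offspring genotypes: 2 AA, 2 AB
Blood type counts: 2 Type A, 2 Type AB
Probability of Type AB: 2/4 = 1/2
Expected count = 1/2 × 328 = 164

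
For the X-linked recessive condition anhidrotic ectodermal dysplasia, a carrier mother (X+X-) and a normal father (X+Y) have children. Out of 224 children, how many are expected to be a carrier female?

Cross: X+X- × X+Y
Offspring: 1 X+X+, 1 X+Y, 1 X+X-, 1 X-Y
Probability of a carrier female: 1/4
Expected count = 1/4 × 224 = 56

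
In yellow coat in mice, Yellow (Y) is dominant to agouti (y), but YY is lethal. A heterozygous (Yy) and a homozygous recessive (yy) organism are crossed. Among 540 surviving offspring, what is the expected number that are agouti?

Cross: Yy × yy
Punnett square offspring (before lethality): 2 Yy, 2 yy
No YY offspring are produced in this cross.
agouti: 2 out of 4 → fraction 1/2
Expected count = 1/2 × 540 = 270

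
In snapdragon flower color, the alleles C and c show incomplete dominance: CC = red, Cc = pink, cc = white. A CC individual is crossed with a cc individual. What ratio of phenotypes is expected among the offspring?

Punnett square for CC × cc:
Offspring genotypes: 4 Cc
Phenotype counts: 4 pink
Ratio: all pink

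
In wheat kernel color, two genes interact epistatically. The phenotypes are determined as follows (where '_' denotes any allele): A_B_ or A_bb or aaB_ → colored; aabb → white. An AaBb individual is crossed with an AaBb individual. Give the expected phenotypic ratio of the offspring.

Cross: AaBb × AaBb — consider each gene separately:
A gene: Aa × Aa → 1 AA, 2 Aa, 1 aa → 3 A_ : 1 aa (out of 4)
B gene: Bb × Bb → 1 BB, 2 Bb, 1 bb → 3 B_ : 1 bb (out of 4)
Genotype classes (out of 4 × 4 = 16): A_B_ = 3×3 = 9; A_bb = 3×1 = 3; aaB_ = 1×3 = 3; aabb = 1×1 = 1
Apply the phenotype rules: A_B_ (9) + A_bb (3) + aaB_ (3) → colored; aabb (1) → white
Phenotype counts (out of 16): 15 colored, 1 white
Ratio: 15 colored : 1 white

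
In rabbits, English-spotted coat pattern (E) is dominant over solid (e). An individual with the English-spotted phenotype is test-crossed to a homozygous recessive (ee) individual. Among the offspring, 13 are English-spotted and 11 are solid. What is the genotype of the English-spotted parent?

Test cross: ? × ee
Offspring: 13 English-spotted, 11 solid — approximately 1:1.
A 1:1 ratio in a test cross indicates the unknown parent is heterozygous (Ee).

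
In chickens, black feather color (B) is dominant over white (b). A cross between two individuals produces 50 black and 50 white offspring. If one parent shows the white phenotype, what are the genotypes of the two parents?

Observed offspring: 50 black, 50 white
The observed ratio simplifies to 1:1. One parent shows white, so its genotype must be bb. A 1:1 offspring split requires the other parent to be heterozygous (Bb).
Parent genotypes: bb × Bb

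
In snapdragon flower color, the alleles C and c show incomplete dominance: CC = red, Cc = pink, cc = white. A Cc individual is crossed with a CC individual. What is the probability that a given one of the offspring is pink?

Punnett square for Cc × CC:
Offspring genotypes: 2 CC, 2 Cc
Phenotype counts: 2 red, 2 pink
pink: 2 out of 4
Probability: 2/4 = 1/2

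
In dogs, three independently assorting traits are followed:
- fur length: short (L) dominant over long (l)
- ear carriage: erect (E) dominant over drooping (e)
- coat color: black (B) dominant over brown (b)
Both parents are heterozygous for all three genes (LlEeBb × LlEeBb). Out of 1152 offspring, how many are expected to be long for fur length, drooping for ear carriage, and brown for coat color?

Trihybrid cross: LlEeBb × LlEeBb
Each trait segregates independently with a 3:1 phenotypic ratio, so each gene contributes 3/4 (dominant) or 1/4 (recessive).
Target: long (fur length), drooping (ear carriage), brown (coat color)
Probability = product of independent per-trait probabilities
= 1/4 × 1/4 × 1/4 = 1/64
Expected count = 1/64 × 1152 = 18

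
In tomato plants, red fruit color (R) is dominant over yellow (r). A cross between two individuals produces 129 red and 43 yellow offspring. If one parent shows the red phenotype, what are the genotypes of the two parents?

Observed offspring: 129 red, 43 yellow
The observed ratio simplifies to 3:1. Yellow (rr) offspring appear, so each parent must contribute one r allele. The parent stated to show red carries R, so it is Rr. The other parent is then either Rr or rr: Rr × rr would give a 1:1 split, whereas Rr × Rr gives 3:1 — matching the data. So both parents are heterozygous (Rr × Rr).
Parent genotypes: Rr × Rr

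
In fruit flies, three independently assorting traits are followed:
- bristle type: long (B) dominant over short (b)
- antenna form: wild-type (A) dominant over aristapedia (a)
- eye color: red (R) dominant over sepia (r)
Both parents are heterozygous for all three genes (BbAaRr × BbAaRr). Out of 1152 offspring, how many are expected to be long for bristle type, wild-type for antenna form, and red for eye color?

Trihybrid cross: BbAaRr × BbAaRr
Each trait segregates independently with a 3:1 phenotypic ratio, so each gene contributes 3/4 (dominant) or 1/4 (recessive).
Target: long (bristle type), wild-type (antenna form), red (eye color)
Probability = product of independent per-trait probabilities
= 3/4 × 3/4 × 3/4 = 27/64
Expected count = 27/64 × 1152 = 486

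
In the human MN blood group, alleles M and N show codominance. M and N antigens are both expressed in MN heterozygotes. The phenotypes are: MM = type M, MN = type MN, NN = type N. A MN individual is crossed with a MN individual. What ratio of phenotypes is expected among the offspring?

Punnett square for MN × MN:
Offspring genotypes: 1 MM, 2 MN, 1 NN
Phenotype counts: 1 type M, 2 type MN, 1 type N
Ratio: 1 type M : 2 type MN : 1 type N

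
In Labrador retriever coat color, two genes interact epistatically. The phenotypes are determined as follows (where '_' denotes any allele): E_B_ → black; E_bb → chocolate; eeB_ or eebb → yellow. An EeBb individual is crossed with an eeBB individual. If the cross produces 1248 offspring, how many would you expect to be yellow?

Cross: EeBb × eeBB — consider each gene separately:
E gene: Ee × ee → 2 Ee, 2 ee → 2 E_ : 2 ee (out of 4)
B gene: Bb × BB → 2 BB, 2 Bb → 4 B_ (out of 4)
Genotype classes (out of 4 × 4 = 16): E_B_ = 2×4 = 8; eeB_ = 2×4 = 8
Apply the phenotype rules: E_B_ (8) → black; eeB_ (8) → yellow
Phenotype counts (out of 16): 8 black, 8 yellow
yellow: 8 out of 16 → fraction 1/2
Expected count = 1/2 × 1248 = 624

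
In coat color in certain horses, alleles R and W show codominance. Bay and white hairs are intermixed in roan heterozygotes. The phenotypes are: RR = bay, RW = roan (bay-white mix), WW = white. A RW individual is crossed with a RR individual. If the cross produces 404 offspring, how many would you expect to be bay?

Punnett square for RW × RR:
Offspring genotypes: 2 RR, 2 RW
Phenotype counts: 2 bay, 2 roan (bay-white mix)
bay: 2 out of 4 → fraction 1/2
Expected count = 1/2 × 404 = 202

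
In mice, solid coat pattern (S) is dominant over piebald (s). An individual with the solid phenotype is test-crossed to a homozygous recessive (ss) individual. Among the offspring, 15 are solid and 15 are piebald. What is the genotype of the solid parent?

Test cross: ? × ss
Offspring: 15 solid, 15 piebald — approximately 1:1.
A 1:1 ratio in a test cross indicates the unknown parent is heterozygous (Ss).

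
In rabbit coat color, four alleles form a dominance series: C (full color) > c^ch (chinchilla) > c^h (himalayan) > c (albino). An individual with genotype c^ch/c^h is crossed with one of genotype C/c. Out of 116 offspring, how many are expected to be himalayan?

Cross: c^ch/c^h × C/c
Allele dominance: C > c^ch > c^h > c
Offspring genotypes: 1 C/c^ch, 1 c^ch/c, 1 C/c^h, 1 c^h/c
Phenotype counts: 2 full color, 1 chinchilla, 1 himalayan
himalayan: 1 out of 4 → fraction 1/4
Expected count = 1/4 × 116 = 29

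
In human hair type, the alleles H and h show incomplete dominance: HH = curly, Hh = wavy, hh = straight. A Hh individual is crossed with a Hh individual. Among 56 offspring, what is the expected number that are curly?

Punnett square for Hh × Hh:
Offspring genotypes: 1 HH, 2 Hh, 1 hh
Phenotype counts: 1 curly, 2 wavy, 1 straight
curly: 1 out of 4 → fraction 1/4
Expected count = 1/4 × 56 = 14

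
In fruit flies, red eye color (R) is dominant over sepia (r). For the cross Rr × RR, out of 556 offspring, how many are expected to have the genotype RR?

Punnett square for Rr × RR:
Offspring genotypes: 2 RR, 2 Rr
Total offspring: 4
Count with target: 2
Probability: 2/4 = 1/2
Expected count = 1/2 × 556 = 278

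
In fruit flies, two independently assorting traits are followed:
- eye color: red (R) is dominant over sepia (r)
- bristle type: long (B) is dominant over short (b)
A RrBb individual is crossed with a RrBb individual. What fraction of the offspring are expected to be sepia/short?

Dihybrid cross RrBb × RrBb — consider each gene separately:
eye color: Rr × Rr → 1 RR, 2 Rr, 1 rr → 3 R_ : 1 rr (out of 4)
bristle type: Bb × Bb → 1 BB, 2 Bb, 1 bb → 3 B_ : 1 bb (out of 4)
Combine (counts out of 4 × 4 = 16): red/long (R_B_) = 3×3 = 9; red/short (R_bb) = 3×1 = 3; sepia/long (rrB_) = 1×3 = 3; sepia/short (rrbb) = 1×1 = 1
Phenotype counts (out of 16): 9 red/long, 3 red/short, 3 sepia/long, 1 sepia/short
sepia/short: 1 out of 16
Probability: 1/16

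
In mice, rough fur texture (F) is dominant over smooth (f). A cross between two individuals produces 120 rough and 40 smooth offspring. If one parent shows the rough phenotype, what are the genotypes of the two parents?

Observed offspring: 120 rough, 40 smooth
The observed ratio simplifies to 3:1. Smooth (ff) offspring appear, so each parent must contribute one f allele. The parent stated to show rough carries F, so it is Ff. The other parent is then either Ff or ff: Ff × ff would give a 1:1 split, whereas Ff × Ff gives 3:1 — matching the data. So both parents are heterozygous (Ff × Ff).
Parent genotypes: Ff × Ff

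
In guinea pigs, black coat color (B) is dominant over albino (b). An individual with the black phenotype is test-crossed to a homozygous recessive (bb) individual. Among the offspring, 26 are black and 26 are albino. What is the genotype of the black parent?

Test cross: ? × bb
Offspring: 26 black, 26 albino — approximately 1:1.
A 1:1 ratio in a test cross indicates the unknown parent is heterozygous (Bb).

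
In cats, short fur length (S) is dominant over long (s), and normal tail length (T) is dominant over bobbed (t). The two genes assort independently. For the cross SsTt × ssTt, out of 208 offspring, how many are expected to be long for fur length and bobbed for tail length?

Dihybrid cross SsTt × ssTt — consider each gene separately:
fur length: Ss × ss → 2 Ss, 2 ss → 2 S_ : 2 ss (out of 4)
tail length: Tt × Tt → 1 TT, 2 Tt, 1 tt → 3 T_ : 1 tt (out of 4)
Looking for: long (ss) and bobbed (tt)
P(long) = 2/4, P(bobbed) = 1/4
P(both) = 2/4 × 1/4 = 2/16 = 1/8
Expected count = 1/8 × 208 = 26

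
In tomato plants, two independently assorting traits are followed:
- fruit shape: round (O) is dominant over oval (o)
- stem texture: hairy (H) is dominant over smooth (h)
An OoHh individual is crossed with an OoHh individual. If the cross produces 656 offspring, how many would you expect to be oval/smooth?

Dihybrid cross OoHh × OoHh — consider each gene separately:
fruit shape: Oo × Oo → 1 OO, 2 Oo, 1 oo → 3 O_ : 1 oo (out of 4)
stem texture: Hh × Hh → 1 HH, 2 Hh, 1 hh → 3 H_ : 1 hh (out of 4)
Combine (counts out of 4 × 4 = 16): round/hairy (O_H_) = 3×3 = 9; round/smooth (O_hh) = 3×1 = 3; oval/hairy (ooH_) = 1×3 = 3; oval/smooth (oohh) = 1×1 = 1
Phenotype counts (out of 16): 9 round/hairy, 3 round/smooth, 3 oval/hairy, 1 oval/smooth
oval/smooth: 1 out of 16 → fraction 1/16
Expected count = 1/16 × 656 = 41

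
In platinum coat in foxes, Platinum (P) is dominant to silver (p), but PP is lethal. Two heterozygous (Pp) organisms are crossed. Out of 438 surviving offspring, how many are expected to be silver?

Cross: Pp × Pp
Punnett square offspring (before lethality): 1 PP, 2 Pp, 1 pp
The PP genotype is lethal (embryos die); surviving offspring: 2 Pp, 1 pp
silver: 1 out of 3 → fraction 1/3
Expected count = 1/3 × 438 = 146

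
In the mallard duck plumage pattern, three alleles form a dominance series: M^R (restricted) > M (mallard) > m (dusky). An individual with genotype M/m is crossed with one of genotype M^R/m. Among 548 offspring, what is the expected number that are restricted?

Cross: M/m × M^R/m
Allele dominance: M^R > M > m
Offspring genotypes: 1 M^R/M, 1 M/m, 1 M^R/m, 1 m/m
Phenotype counts: 2 restricted, 1 mallard, 1 dusky
restricted: 2 out of 4 → fraction 1/2
Expected count = 1/2 × 548 = 274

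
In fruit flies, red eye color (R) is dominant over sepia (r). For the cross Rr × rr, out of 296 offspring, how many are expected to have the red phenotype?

Punnett square for Rr × rr:
Offspring genotypes: 2 Rr, 2 rr
Total offspring: 4
Count with target: 2
Probability: 2/4 = 1/2
Expected count = 1/2 × 296 = 148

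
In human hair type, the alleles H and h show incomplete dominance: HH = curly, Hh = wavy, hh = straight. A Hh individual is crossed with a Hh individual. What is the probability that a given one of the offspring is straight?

Punnett square for Hh × Hh:
Offspring genotypes: 1 HH, 2 Hh, 1 hh
Phenotype counts: 1 curly, 2 wavy, 1 straight
straight: 1 out of 4
Probability: 1/4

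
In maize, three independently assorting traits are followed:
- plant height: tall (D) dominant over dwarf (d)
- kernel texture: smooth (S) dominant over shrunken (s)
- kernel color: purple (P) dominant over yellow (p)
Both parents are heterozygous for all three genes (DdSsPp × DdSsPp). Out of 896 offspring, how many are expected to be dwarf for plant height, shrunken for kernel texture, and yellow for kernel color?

Trihybrid cross: DdSsPp × DdSsPp
Each trait segregates independently with a 3:1 phenotypic ratio, so each gene contributes 3/4 (dominant) or 1/4 (recessive).
Target: dwarf (plant height), shrunken (kernel texture), yellow (kernel color)
Probability = product of independent per-trait probabilities
= 1/4 × 1/4 × 1/4 = 1/64
Expected count = 1/64 × 896 = 14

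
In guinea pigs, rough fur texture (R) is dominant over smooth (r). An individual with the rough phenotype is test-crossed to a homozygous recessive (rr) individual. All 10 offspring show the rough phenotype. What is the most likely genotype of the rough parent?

Test cross: ? × rr
All offspring are rough.
If the unknown parent were heterozygous (Rr), about half of 10 offspring would be smooth; none are. The unknown parent is most likely homozygous dominant (RR).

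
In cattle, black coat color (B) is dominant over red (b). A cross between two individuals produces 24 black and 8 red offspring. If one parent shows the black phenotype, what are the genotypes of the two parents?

Observed offspring: 24 black, 8 red
The observed ratio simplifies to 3:1. Red (bb) offspring appear, so each parent must contribute one b allele. The parent stated to show black carries B, so it is Bb. The other parent is then either Bb or bb: Bb × bb would give a 1:1 split, whereas Bb × Bb gives 3:1 — matching the data. So both parents are heterozygous (Bb × Bb).
Parent genotypes: Bb × Bb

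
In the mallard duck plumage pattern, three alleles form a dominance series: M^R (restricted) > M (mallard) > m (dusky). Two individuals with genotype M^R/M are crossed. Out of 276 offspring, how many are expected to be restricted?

Cross: M^R/M × M^R/M
Allele dominance: M^R > M > m
Offspring genotypes: 1 M^R/M^R, 2 M^R/M, 1 M/M
Phenotype counts: 3 restricted, 1 mallard
restricted: 3 out of 4 → fraction 3/4
Expected count = 3/4 × 276 = 207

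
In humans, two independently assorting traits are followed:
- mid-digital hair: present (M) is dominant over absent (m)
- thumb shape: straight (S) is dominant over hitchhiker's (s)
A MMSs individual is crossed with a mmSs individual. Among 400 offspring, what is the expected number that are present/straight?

Dihybrid cross MMSs × mmSs — consider each gene separately:
mid-digital hair: MM × mm → 4 Mm → 4 M_ (out of 4)
thumb shape: Ss × Ss → 1 SS, 2 Ss, 1 ss → 3 S_ : 1 ss (out of 4)
Combine (counts out of 4 × 4 = 16): present/straight (M_S_) = 4×3 = 12; present/hitchhiker's (M_ss) = 4×1 = 4
Phenotype counts (out of 16): 12 present/straight, 4 present/hitchhiker's
present/straight: 12 out of 16 → fraction 3/4
Expected count = 3/4 × 400 = 300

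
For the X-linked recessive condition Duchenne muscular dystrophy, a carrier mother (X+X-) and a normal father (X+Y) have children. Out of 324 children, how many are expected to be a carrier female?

Cross: X+X- × X+Y
Offspring: 1 X+X+, 1 X+Y, 1 X+X-, 1 X-Y
Probability of a carrier female: 1/4
Expected count = 1/4 × 324 = 81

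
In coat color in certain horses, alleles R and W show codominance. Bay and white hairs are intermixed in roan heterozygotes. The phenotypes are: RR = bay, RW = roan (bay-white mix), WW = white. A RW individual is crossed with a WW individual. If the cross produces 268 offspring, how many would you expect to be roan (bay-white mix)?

Punnett square for RW × WW:
Offspring genotypes: 2 RW, 2 WW
Phenotype counts: 2 roan (bay-white mix), 2 white
roan (bay-white mix): 2 out of 4 → fraction 1/2
Expected count = 1/2 × 268 = 134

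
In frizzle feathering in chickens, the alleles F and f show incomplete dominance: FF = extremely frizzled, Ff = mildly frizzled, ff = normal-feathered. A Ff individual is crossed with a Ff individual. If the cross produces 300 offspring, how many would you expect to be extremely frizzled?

Punnett square for Ff × Ff:
Offspring genotypes: 1 FF, 2 Ff, 1 ff
Phenotype counts: 1 extremely frizzled, 2 mildly frizzled, 1 normal-feathered
extremely frizzled: 1 out of 4 → fraction 1/4
Expected count = 1/4 × 300 = 75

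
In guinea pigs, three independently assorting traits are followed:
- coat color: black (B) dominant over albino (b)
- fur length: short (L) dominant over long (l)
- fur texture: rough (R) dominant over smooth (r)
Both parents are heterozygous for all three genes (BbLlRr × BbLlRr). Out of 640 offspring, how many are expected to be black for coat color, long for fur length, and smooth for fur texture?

Trihybrid cross: BbLlRr × BbLlRr
Each trait segregates independently with a 3:1 phenotypic ratio, so each gene contributes 3/4 (dominant) or 1/4 (recessive).
Target: black (coat color), long (fur length), smooth (fur texture)
Probability = product of independent per-trait probabilities
= 3/4 × 1/4 × 1/4 = 3/64
Expected count = 3/64 × 640 = 30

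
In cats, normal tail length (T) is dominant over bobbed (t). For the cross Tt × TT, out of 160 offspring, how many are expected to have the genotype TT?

Punnett square for Tt × TT:
Offspring genotypes: 2 TT, 2 Tt
Total offspring: 4
Count with target: 2
Probability: 2/4 = 1/2
Expected count = 1/2 × 160 = 80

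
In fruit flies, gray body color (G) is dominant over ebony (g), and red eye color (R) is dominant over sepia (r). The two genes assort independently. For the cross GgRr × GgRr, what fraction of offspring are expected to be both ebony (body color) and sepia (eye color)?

Dihybrid cross GgRr × GgRr — consider each gene separately:
body color: Gg × Gg → 1 GG, 2 Gg, 1 gg → 3 G_ : 1 gg (out of 4)
eye color: Rr × Rr → 1 RR, 2 Rr, 1 rr → 3 R_ : 1 rr (out of 4)
Looking for: ebony (gg) and sepia (rr)
P(ebony) = 1/4, P(sepia) = 1/4
P(both) = 1/4 × 1/4 = 1/16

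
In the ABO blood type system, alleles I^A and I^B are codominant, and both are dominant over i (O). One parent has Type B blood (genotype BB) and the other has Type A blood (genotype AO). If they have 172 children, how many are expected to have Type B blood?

Cross: BB × AO
Possible offspring genotypes: 2 AB, 2 BO
Blood type counts: 2 Type AB, 2 Type B
Probability of Type B: 2/4 = 1/2
Expected count = 1/2 × 172 = 86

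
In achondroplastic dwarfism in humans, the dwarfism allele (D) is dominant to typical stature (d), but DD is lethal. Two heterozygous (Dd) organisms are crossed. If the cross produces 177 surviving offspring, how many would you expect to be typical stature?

Cross: Dd × Dd
Punnett square offspring (before lethality): 1 DD, 2 Dd, 1 dd
The DD genotype is lethal (embryos die); surviving offspring: 2 Dd, 1 dd
typical stature: 1 out of 3 → fraction 1/3
Expected count = 1/3 × 177 = 59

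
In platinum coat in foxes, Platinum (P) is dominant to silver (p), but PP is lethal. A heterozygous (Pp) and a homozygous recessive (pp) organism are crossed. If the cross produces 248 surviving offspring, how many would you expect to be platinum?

Cross: Pp × pp
Punnett square offspring (before lethality): 2 Pp, 2 pp
No PP offspring are produced in this cross.
platinum: 2 out of 4 → fraction 1/2
Expected count = 1/2 × 248 = 124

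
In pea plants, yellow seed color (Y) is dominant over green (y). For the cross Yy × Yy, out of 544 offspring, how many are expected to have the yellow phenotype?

Punnett square for Yy × Yy:
Offspring genotypes: 1 YY, 2 Yy, 1 yy
Total offspring: 4
Count with target: 3
Probability: 3/4
Expected count = 3/4 × 544 = 408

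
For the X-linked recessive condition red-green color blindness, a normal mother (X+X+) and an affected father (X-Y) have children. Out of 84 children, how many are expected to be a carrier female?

Cross: X+X+ × X-Y
Offspring: 2 X+X-, 2 X+Y
Probability of a carrier female: 2/4 = 1/2
Expected count = 1/2 × 84 = 42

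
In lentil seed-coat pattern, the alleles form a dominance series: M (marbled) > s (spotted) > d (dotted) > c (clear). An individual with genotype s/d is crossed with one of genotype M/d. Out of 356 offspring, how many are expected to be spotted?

Cross: s/d × M/d
Allele dominance: M > s > d > c
Offspring genotypes: 1 M/s, 1 s/d, 1 M/d, 1 d/d
Phenotype counts: 2 marbled, 1 spotted, 1 dotted
spotted: 1 out of 4 → fraction 1/4
Expected count = 1/4 × 356 = 89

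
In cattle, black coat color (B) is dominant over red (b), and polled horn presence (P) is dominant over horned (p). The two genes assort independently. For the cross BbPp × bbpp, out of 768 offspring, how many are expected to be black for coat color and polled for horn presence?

Dihybrid cross BbPp × bbpp — consider each gene separately:
coat color: Bb × bb → 2 Bb, 2 bb → 2 B_ : 2 bb (out of 4)
horn presence: Pp × pp → 2 Pp, 2 pp → 2 P_ : 2 pp (out of 4)
Looking for: black (B_) and polled (P_)
P(black) = 2/4, P(polled) = 2/4
P(both) = 2/4 × 2/4 = 4/16 = 1/4
Expected count = 1/4 × 768 = 192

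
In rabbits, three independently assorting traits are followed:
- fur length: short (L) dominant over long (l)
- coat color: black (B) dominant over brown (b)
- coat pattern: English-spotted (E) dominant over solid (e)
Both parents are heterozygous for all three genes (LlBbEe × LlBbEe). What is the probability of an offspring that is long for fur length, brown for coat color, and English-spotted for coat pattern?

Trihybrid cross: LlBbEe × LlBbEe
Each trait segregates independently with a 3:1 phenotypic ratio, so each gene contributes 3/4 (dominant) or 1/4 (recessive).
Target: long (fur length), brown (coat color), English-spotted (coat pattern)
Probability = product of independent per-trait probabilities
= 1/4 × 1/4 × 3/4 = 3/64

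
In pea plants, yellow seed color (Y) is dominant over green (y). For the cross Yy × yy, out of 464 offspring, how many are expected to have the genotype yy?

Punnett square for Yy × yy:
Offspring genotypes: 2 Yy, 2 yy
Total offspring: 4
Count with target: 2
Probability: 2/4 = 1/2
Expected count = 1/2 × 464 = 232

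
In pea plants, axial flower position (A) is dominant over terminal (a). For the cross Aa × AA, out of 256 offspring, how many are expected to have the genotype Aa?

Punnett square for Aa × AA:
Offspring genotypes: 2 AA, 2 Aa
Total offspring: 4
Count with target: 2
Probability: 2/4 = 1/2
Expected count = 1/2 × 256 = 128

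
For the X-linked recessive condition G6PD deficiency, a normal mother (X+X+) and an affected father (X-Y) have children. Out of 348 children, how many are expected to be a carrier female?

Cross: X+X+ × X-Y
Offspring: 2 X+X-, 2 X+Y
Probability of a carrier female: 2/4 = 1/2
Expected count = 1/2 × 348 = 174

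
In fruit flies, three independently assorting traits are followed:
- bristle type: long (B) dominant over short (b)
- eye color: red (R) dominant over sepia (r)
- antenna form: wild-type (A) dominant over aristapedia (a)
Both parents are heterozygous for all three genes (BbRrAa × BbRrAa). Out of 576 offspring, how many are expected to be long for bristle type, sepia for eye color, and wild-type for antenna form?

Trihybrid cross: BbRrAa × BbRrAa
Each trait segregates independently with a 3:1 phenotypic ratio, so each gene contributes 3/4 (dominant) or 1/4 (recessive).
Target: long (bristle type), sepia (eye color), wild-type (antenna form)
Probability = product of independent per-trait probabilities
= 3/4 × 1/4 × 3/4 = 9/64
Expected count = 9/64 × 576 = 81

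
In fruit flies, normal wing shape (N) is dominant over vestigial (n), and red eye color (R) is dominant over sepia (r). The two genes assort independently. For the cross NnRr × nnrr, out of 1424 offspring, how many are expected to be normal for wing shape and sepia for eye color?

Dihybrid cross NnRr × nnrr — consider each gene separately:
wing shape: Nn × nn → 2 Nn, 2 nn → 2 N_ : 2 nn (out of 4)
eye color: Rr × rr → 2 Rr, 2 rr → 2 R_ : 2 rr (out of 4)
Looking for: normal (N_) and sepia (rr)
P(normal) = 2/4, P(sepia) = 2/4
P(both) = 2/4 × 2/4 = 4/16 = 1/4
Expected count = 1/4 × 1424 = 356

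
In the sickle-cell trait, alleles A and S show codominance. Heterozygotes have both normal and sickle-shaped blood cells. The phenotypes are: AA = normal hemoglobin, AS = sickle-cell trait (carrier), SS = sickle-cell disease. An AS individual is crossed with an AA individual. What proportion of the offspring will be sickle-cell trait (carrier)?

Punnett square for AS × AA:
Offspring genotypes: 2 AA, 2 AS
Phenotype counts: 2 normal hemoglobin, 2 sickle-cell trait (carrier)
sickle-cell trait (carrier): 2 out of 4
Probability: 2/4 = 1/2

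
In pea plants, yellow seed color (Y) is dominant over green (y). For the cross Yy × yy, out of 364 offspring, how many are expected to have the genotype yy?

Punnett square for Yy × yy:
Offspring genotypes: 2 Yy, 2 yy
Total offspring: 4
Count with target: 2
Probability: 2/4 = 1/2
Expected count = 1/2 × 364 = 182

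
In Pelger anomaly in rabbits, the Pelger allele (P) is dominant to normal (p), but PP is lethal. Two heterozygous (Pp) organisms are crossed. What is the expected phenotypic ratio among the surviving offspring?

Cross: Pp × Pp
Punnett square offspring (before lethality): 1 PP, 2 Pp, 1 pp
The PP genotype is lethal (embryos die); surviving offspring: 2 Pp, 1 pp
Ratio: 2 Pelger : 1 normal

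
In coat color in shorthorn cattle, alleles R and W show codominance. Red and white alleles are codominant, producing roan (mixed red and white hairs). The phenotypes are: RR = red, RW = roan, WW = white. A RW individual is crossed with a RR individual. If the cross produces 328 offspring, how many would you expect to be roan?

Punnett square for RW × RR:
Offspring genotypes: 2 RR, 2 RW
Phenotype counts: 2 red, 2 roan
roan: 2 out of 4 → fraction 1/2
Expected count = 1/2 × 328 = 164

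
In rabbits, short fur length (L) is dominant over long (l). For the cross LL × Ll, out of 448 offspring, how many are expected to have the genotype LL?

Punnett square for LL × Ll:
Offspring genotypes: 2 LL, 2 Ll
Total offspring: 4
Count with target: 2
Probability: 2/4 = 1/2
Expected count = 1/2 × 448 = 224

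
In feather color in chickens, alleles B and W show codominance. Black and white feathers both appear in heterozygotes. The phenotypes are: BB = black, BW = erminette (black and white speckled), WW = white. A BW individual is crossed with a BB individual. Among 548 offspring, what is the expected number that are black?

Punnett square for BW × BB:
Offspring genotypes: 2 BB, 2 BW
Phenotype counts: 2 black, 2 erminette (black and white speckled)
black: 2 out of 4 → fraction 1/2
Expected count = 1/2 × 548 = 274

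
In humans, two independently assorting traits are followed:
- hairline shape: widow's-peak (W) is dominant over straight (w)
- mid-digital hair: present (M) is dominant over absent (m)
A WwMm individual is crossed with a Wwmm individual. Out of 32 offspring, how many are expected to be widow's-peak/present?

Dihybrid cross WwMm × Wwmm — consider each gene separately:
hairline shape: Ww × Ww → 1 WW, 2 Ww, 1 ww → 3 W_ : 1 ww (out of 4)
mid-digital hair: Mm × mm → 2 Mm, 2 mm → 2 M_ : 2 mm (out of 4)
Combine (counts out of 4 × 4 = 16): widow's-peak/present (W_M_) = 3×2 = 6; widow's-peak/absent (W_mm) = 3×2 = 6; straight/present (wwM_) = 1×2 = 2; straight/absent (wwmm) = 1×2 = 2
Phenotype counts (out of 16): 6 widow's-peak/present, 6 widow's-peak/absent, 2 straight/present, 2 straight/absent
widow's-peak/present: 6 out of 16 → fraction 3/8
Expected count = 3/8 × 32 = 12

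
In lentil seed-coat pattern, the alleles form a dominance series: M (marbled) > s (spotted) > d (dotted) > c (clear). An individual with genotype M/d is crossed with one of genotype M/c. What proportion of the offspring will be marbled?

Cross: M/d × M/c
Allele dominance: M > s > d > c
Offspring genotypes: 1 M/M, 1 M/c, 1 M/d, 1 d/c
Phenotype counts: 3 marbled, 1 dotted
marbled: 3 out of 4
Probability: 3/4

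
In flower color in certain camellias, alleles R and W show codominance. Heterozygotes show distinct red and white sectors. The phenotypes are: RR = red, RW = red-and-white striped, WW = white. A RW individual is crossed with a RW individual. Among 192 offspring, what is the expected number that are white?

Punnett square for RW × RW:
Offspring genotypes: 1 RR, 2 RW, 1 WW
Phenotype counts: 1 red, 2 red-and-white striped, 1 white
white: 1 out of 4 → fraction 1/4
Expected count = 1/4 × 192 = 48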